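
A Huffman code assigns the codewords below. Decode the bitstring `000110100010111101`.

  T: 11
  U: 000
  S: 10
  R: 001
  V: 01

UTVUSTTV

Read left to right; each codeword is recognised as soon as it completes (prefix code):
  000→U | 11→T | 01→V | 000→U | 10→S | 11→T | 11→T | 01→V
Decoded message: UTVUSTTV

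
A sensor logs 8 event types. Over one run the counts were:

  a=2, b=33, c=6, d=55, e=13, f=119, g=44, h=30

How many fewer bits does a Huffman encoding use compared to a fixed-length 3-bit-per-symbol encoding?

158

Fixed-length: 3 bits × 302 symbols = 906 bits.
Huffman merges:
a(2) + c(6) → 8
8 + e(13) → 21
21 + h(30) → 51
b(33) + g(44) → 77
51 + d(55) → 106
77 + 106 → 183
f(119) + 183 → 302
Huffman total = 8 + 21 + 51 + 77 + 106 + 183 + 302 = 748 bits.
Saving = 906 − 748 = 158 bits.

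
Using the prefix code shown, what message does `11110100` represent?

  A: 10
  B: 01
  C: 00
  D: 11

Read left to right; each codeword is recognised as soon as it completes (prefix code):
  11→D | 11→D | 01→B | 00→C
Decoded message: DDBC

DDBC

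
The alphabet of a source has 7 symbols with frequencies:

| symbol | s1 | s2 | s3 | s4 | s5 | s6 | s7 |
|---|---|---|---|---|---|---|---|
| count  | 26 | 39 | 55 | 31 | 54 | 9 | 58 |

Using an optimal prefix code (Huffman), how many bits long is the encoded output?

738

Greedily combine the two least-frequent nodes:
s6(9) + s1(26) → 35
s4(31) + 35 → 66
s2(39) + s5(54) → 93
s3(55) + s7(58) → 113
66 + 93 → 159
113 + 159 → 272
The encoded length is the sum of every internal node's weight: 35 + 66 + 93 + 113 + 159 + 272 = 738 bits.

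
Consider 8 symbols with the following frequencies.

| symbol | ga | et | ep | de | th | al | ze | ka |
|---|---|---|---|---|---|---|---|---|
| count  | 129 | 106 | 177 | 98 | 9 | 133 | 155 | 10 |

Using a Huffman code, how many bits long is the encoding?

2255

Greedily combine the two least-frequent nodes:
th(9) + ka(10) → 19
19 + de(98) → 117
et(106) + 117 → 223
ga(129) + al(133) → 262
ze(155) + ep(177) → 332
223 + 262 → 485
332 + 485 → 817
Total encoded bits = sum of merged weights = 19 + 117 + 223 + 262 + 332 + 485 + 817 = 2255.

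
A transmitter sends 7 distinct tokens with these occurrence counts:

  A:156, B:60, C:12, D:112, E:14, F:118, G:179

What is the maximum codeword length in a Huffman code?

Merge the two lowest-weight nodes at each step:
C(12) + E(14) → 26
26 + B(60) → 86
86 + D(112) → 198
F(118) + A(156) → 274
G(179) + 198 → 377
274 + 377 → 651
The first pair merged (C, E) ends up deepest, at depth 5.

5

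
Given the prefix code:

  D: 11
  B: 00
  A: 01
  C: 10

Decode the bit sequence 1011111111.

Read left to right; each codeword is recognised as soon as it completes (prefix code):
  10→C | 11→D | 11→D | 11→D | 11→D
Decoded message: CDDDD

CDDDD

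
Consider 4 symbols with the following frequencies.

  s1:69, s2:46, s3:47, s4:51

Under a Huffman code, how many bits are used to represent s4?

2

Build the tree from the bottom:
combine s2(46), s3(47) → 93
combine s4(51), s1(69) → 120
combine 93, 120 → 213
The subtree containing s4 is merged 2 times, so code length = 2.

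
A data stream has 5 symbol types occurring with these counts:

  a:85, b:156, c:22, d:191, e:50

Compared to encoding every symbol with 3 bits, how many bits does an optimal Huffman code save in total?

466

Fixed-length: 3 bits × 504 symbols = 1512 bits.
Huffman merges:
c(22) + e(50) → 72
72 + a(85) → 157
b(156) + 157 → 313
d(191) + 313 → 504
Huffman total = 72 + 157 + 313 + 504 = 1046 bits.
Saving = 1512 − 1046 = 466 bits.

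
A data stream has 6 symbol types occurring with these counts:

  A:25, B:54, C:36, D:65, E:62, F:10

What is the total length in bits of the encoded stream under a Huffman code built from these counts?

610

Build the Huffman tree bottom-up:
combine F(10), A(25) → 35
combine 35, C(36) → 71
combine B(54), E(62) → 116
combine D(65), 71 → 136
combine 116, 136 → 252
Each symbol's bit-cost is frequency × depth; summing gives 610 bits (equivalently 35 + 71 + 116 + 136 + 252).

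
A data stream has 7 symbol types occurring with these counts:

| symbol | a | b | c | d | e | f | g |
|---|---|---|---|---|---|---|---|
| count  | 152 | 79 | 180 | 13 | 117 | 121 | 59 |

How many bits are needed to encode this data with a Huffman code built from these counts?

Build the Huffman tree bottom-up:
d(13) + g(59) → 72
72 + b(79) → 151
e(117) + f(121) → 238
151 + a(152) → 303
c(180) + 238 → 418
303 + 418 → 721
Total encoded bits = sum of merged weights = 72 + 151 + 238 + 303 + 418 + 721 = 1903.

1903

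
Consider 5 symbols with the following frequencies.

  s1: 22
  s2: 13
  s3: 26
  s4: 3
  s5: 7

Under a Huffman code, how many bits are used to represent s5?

Repeatedly merge the two smallest:
merge s4(3) and s5(7): 10
merge 10 and s2(13): 23
merge s1(22) and 23: 45
merge s3(26) and 45: 71
s5 sits 4 levels below the root, so its codeword is 4 bits.

4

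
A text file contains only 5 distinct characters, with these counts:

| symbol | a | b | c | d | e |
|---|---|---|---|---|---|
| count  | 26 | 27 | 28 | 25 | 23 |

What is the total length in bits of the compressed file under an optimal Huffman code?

Build the Huffman tree bottom-up:
e(23) + d(25) → 48
a(26) + b(27) → 53
c(28) + 48 → 76
53 + 76 → 129
Total encoded bits = sum of merged weights = 48 + 53 + 76 + 129 = 306.

306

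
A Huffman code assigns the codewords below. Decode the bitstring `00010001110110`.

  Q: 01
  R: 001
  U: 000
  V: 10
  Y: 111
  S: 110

UVRSS

Read left to right; each codeword is recognised as soon as it completes (prefix code):
  000→U | 10→V | 001→R | 110→S | 110→S
Decoded message: UVRSS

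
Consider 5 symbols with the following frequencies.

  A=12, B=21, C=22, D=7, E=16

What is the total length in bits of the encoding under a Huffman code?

175

Build the Huffman tree bottom-up:
combine D(7), A(12) → 19
combine E(16), 19 → 35
combine B(21), C(22) → 43
combine 35, 43 → 78
Each symbol's bit-cost is frequency × depth; summing gives 175 bits (equivalently 19 + 35 + 43 + 78).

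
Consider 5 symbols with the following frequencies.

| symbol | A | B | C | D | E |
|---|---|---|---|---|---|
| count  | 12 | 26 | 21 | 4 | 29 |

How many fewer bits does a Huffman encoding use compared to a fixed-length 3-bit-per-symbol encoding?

76

Fixed-length: 3 bits × 92 symbols = 276 bits.
Huffman merges:
D(4) + A(12) → 16
16 + C(21) → 37
B(26) + E(29) → 55
37 + 55 → 92
Huffman total = 16 + 37 + 55 + 92 = 200 bits.
Saving = 276 − 200 = 76 bits.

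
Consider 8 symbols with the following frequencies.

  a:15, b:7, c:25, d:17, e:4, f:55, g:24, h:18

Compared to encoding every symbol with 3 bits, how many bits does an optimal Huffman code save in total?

44

Fixed-length: 3 bits × 165 symbols = 495 bits.
Huffman merges:
e(4) + b(7) → 11
11 + a(15) → 26
d(17) + h(18) → 35
g(24) + c(25) → 49
26 + 35 → 61
49 + f(55) → 104
61 + 104 → 165
Huffman total = 11 + 26 + 35 + 49 + 61 + 104 + 165 = 451 bits.
Saving = 495 − 451 = 44 bits.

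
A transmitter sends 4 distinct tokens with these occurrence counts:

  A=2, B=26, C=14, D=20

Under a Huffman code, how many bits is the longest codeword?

Merge the two lowest-weight nodes at each step:
A(2) + C(14) → 16
16 + D(20) → 36
B(26) + 36 → 62
Maximum depth reached is 3.

3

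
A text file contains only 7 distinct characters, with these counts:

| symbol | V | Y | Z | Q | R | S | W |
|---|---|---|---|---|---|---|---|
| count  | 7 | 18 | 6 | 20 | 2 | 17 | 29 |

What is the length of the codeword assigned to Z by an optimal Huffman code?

Repeatedly merge the two smallest:
merge R(2) and Z(6): 8
merge V(7) and 8: 15
merge 15 and S(17): 32
merge Y(18) and Q(20): 38
merge W(29) and 32: 61
merge 38 and 61: 99
The subtree containing Z is merged 5 times, so code length = 5.

5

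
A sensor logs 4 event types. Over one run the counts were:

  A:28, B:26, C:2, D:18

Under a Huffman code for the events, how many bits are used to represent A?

Huffman merges, smallest pair first:
combine C(2), D(18) → 20
combine 20, B(26) → 46
combine A(28), 46 → 74
A sits one level below the root: a 1-bit codeword.

1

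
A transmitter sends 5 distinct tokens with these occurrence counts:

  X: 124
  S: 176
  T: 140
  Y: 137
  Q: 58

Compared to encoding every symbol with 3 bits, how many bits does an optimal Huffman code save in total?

453

Fixed-length: 3 bits × 635 symbols = 1905 bits.
Huffman merges:
Q(58) + X(124) → 182
Y(137) + T(140) → 277
S(176) + 182 → 358
277 + 358 → 635
Huffman total = 182 + 277 + 358 + 635 = 1452 bits.
Saving = 1905 − 1452 = 453 bits.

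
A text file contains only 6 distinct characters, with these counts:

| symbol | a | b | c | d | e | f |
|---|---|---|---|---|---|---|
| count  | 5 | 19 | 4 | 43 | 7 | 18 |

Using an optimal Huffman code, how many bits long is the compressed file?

Merge the two smallest weights repeatedly:
merge c(4) and a(5): 9
merge e(7) and 9: 16
merge 16 and f(18): 34
merge b(19) and 34: 53
merge d(43) and 53: 96
Each symbol's bit-cost is frequency × depth; summing gives 208 bits (equivalently 9 + 16 + 34 + 53 + 96).

208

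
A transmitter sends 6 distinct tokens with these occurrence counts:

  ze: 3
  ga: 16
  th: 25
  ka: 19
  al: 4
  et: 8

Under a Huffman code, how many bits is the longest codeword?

Merge the two lowest-weight nodes at each step:
ze(3) + al(4) → 7
7 + et(8) → 15
15 + ga(16) → 31
ka(19) + th(25) → 44
31 + 44 → 75
The rarest symbols sit at the bottom; the longest codeword is 4 bits.

4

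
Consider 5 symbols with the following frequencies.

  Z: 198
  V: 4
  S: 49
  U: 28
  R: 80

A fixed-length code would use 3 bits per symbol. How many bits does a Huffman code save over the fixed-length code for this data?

Fixed-length: 3 bits × 359 symbols = 1077 bits.
Huffman merges:
V(4) + U(28) → 32
32 + S(49) → 81
R(80) + 81 → 161
161 + Z(198) → 359
Huffman total = 32 + 81 + 161 + 359 = 633 bits.
Saving = 1077 − 633 = 444 bits.

444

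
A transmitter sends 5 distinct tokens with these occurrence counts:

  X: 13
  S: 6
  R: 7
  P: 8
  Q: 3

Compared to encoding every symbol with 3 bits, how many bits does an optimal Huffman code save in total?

28

Fixed-length: 3 bits × 37 symbols = 111 bits.
Huffman merges:
merge Q(3) and S(6): 9
merge R(7) and P(8): 15
merge 9 and X(13): 22
merge 15 and 22: 37
Huffman total = 9 + 15 + 22 + 37 = 83 bits.
Saving = 111 − 83 = 28 bits.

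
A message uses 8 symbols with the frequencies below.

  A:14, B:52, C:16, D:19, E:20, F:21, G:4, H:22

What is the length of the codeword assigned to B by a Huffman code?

Build the tree from the bottom:
G(4) + A(14) → 18
C(16) + 18 → 34
D(19) + E(20) → 39
F(21) + H(22) → 43
34 + 39 → 73
43 + B(52) → 95
73 + 95 → 168
B's leaf is at depth 2, giving a 2-bit codeword.

2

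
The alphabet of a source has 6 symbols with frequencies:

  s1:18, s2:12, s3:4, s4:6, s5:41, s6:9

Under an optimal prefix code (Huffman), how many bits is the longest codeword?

Merge the two lowest-weight nodes at each step:
combine s3(4), s4(6) → 10
combine s6(9), 10 → 19
combine s2(12), s1(18) → 30
combine 19, 30 → 49
combine s5(41), 49 → 90
The first pair merged (s3, s4) ends up deepest, at depth 4.

4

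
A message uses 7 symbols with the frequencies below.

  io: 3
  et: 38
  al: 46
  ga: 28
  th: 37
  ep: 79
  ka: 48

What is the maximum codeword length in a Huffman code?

Merge the two lowest-weight nodes at each step:
combine io(3), ga(28) → 31
combine 31, th(37) → 68
combine et(38), al(46) → 84
combine ka(48), 68 → 116
combine ep(79), 84 → 163
combine 116, 163 → 279
The rarest symbols sit at the bottom; the longest codeword is 4 bits.

4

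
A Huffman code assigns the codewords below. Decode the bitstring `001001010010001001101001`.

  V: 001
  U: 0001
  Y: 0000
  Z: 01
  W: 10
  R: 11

VVZVUVWWZ

Read left to right; each codeword is recognised as soon as it completes (prefix code):
  001→V | 001→V | 01→Z | 001→V | 0001→U | 001→V | 10→W | 10→W | 01→Z
Decoded message: VVZVUVWWZ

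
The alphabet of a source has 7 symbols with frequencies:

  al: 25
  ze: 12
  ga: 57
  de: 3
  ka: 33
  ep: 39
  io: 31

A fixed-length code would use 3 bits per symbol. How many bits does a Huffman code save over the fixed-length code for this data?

81

Fixed-length: 3 bits × 200 symbols = 600 bits.
Huffman merges:
de(3) + ze(12) → 15
15 + al(25) → 40
io(31) + ka(33) → 64
ep(39) + 40 → 79
ga(57) + 64 → 121
79 + 121 → 200
Huffman total = 15 + 40 + 64 + 79 + 121 + 200 = 519 bits.
Saving = 600 − 519 = 81 bits.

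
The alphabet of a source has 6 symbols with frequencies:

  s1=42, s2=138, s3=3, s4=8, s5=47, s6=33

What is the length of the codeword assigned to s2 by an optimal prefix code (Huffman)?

1

Huffman merges, smallest pair first:
combine s3(3), s4(8) → 11
combine 11, s6(33) → 44
combine s1(42), 44 → 86
combine s5(47), 86 → 133
combine 133, s2(138) → 271
s2 sits one level below the root: a 1-bit codeword.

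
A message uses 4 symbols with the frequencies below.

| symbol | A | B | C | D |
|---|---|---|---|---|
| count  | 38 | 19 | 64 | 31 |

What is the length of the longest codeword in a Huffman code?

Merge the two lowest-weight nodes at each step:
combine B(19), D(31) → 50
combine A(38), 50 → 88
combine C(64), 88 → 152
The first pair merged (B, D) ends up deepest, at depth 3.

3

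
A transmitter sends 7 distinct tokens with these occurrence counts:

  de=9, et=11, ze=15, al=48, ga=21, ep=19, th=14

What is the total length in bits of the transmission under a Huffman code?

Build the Huffman tree bottom-up:
combine de(9), et(11) → 20
combine th(14), ze(15) → 29
combine ep(19), 20 → 39
combine ga(21), 29 → 50
combine 39, al(48) → 87
combine 50, 87 → 137
Total encoded bits = sum of merged weights = 20 + 29 + 39 + 50 + 87 + 137 = 362.

362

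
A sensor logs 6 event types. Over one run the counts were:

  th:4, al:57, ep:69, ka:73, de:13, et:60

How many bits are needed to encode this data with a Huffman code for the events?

643

Merge the two smallest weights repeatedly:
combine th(4), de(13) → 17
combine 17, al(57) → 74
combine et(60), ep(69) → 129
combine ka(73), 74 → 147
combine 129, 147 → 276
The encoded length is the sum of every internal node's weight: 17 + 74 + 129 + 147 + 276 = 643 bits.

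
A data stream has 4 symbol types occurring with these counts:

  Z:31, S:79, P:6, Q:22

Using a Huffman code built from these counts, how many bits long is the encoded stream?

225

Merge the two smallest weights repeatedly:
combine P(6), Q(22) → 28
combine 28, Z(31) → 59
combine 59, S(79) → 138
Total encoded bits = sum of merged weights = 28 + 59 + 138 = 225.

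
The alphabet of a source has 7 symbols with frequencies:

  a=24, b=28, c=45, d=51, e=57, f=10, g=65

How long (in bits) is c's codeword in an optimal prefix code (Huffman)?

Repeatedly merge the two smallest:
merge f(10) and a(24): 34
merge b(28) and 34: 62
merge c(45) and d(51): 96
merge e(57) and 62: 119
merge g(65) and 96: 161
merge 119 and 161: 280
c's leaf is at depth 3, giving a 3-bit codeword.

3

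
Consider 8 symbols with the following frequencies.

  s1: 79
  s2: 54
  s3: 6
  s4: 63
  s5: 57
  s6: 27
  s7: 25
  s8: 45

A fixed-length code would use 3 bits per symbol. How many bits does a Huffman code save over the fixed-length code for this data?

53

Fixed-length: 3 bits × 356 symbols = 1068 bits.
Huffman merges:
s3(6) + s7(25) → 31
s6(27) + 31 → 58
s8(45) + s2(54) → 99
s5(57) + 58 → 115
s4(63) + s1(79) → 142
99 + 115 → 214
142 + 214 → 356
Huffman total = 31 + 58 + 99 + 115 + 142 + 214 + 356 = 1015 bits.
Saving = 1068 − 1015 = 53 bits.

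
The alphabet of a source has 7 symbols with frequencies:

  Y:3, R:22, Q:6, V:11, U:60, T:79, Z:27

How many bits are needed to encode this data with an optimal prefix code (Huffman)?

Greedily combine the two least-frequent nodes:
merge Y(3) and Q(6): 9
merge 9 and V(11): 20
merge 20 and R(22): 42
merge Z(27) and 42: 69
merge U(60) and 69: 129
merge T(79) and 129: 208
Each symbol's bit-cost is frequency × depth; summing gives 477 bits (equivalently 9 + 20 + 42 + 69 + 129 + 208).

477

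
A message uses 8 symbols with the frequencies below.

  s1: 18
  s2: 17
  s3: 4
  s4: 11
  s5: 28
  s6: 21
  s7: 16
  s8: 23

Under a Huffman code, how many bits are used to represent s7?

3

Build the tree from the bottom:
s3(4) + s4(11) → 15
15 + s7(16) → 31
s2(17) + s1(18) → 35
s6(21) + s8(23) → 44
s5(28) + 31 → 59
35 + 44 → 79
59 + 79 → 138
s7's leaf is at depth 3, giving a 3-bit codeword.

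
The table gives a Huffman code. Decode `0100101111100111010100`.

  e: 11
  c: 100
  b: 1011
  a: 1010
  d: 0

dcbeceac

Read left to right; each codeword is recognised as soon as it completes (prefix code):
  0→d | 100→c | 1011→b | 11→e | 100→c | 11→e | 1010→a | 100→c
Decoded message: dcbeceac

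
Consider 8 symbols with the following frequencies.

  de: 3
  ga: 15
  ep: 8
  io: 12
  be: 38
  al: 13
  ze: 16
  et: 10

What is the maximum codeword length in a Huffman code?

Merge the two lowest-weight nodes at each step:
de(3) + ep(8) → 11
et(10) + 11 → 21
io(12) + al(13) → 25
ga(15) + ze(16) → 31
21 + 25 → 46
31 + be(38) → 69
46 + 69 → 115
Maximum depth reached is 4.

4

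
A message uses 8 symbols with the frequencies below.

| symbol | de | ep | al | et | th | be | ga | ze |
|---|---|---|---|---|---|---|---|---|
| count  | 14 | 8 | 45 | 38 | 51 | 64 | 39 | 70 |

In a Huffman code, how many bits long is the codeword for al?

3

Huffman merges, smallest pair first:
combine ep(8), de(14) → 22
combine 22, et(38) → 60
combine ga(39), al(45) → 84
combine th(51), 60 → 111
combine be(64), ze(70) → 134
combine 84, 111 → 195
combine 134, 195 → 329
The subtree containing al is merged 3 times, so code length = 3.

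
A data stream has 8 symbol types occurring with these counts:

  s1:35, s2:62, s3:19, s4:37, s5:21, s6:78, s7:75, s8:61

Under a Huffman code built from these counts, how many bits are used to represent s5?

Build the tree from the bottom:
s3(19) + s5(21) → 40
s1(35) + s4(37) → 72
40 + s8(61) → 101
s2(62) + 72 → 134
s7(75) + s6(78) → 153
101 + 134 → 235
153 + 235 → 388
The subtree containing s5 is merged 4 times, so code length = 4.

4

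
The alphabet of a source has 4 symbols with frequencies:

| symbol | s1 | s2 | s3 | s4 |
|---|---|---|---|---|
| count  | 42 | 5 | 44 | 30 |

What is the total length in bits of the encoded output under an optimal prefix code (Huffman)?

233

Greedily combine the two least-frequent nodes:
combine s2(5), s4(30) → 35
combine 35, s1(42) → 77
combine s3(44), 77 → 121
Total encoded bits = sum of merged weights = 35 + 77 + 121 = 233.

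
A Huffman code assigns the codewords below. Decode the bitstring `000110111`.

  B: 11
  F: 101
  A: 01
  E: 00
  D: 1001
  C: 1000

Read left to right; each codeword is recognised as soon as it completes (prefix code):
  00→E | 01→A | 101→F | 11→B
Decoded message: EAFB

EAFB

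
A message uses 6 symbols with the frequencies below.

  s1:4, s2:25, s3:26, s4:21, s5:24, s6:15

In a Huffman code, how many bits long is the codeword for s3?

Build the tree from the bottom:
s1(4) + s6(15) → 19
19 + s4(21) → 40
s5(24) + s2(25) → 49
s3(26) + 40 → 66
49 + 66 → 115
s3 sits 2 levels below the root, so its codeword is 2 bits.

2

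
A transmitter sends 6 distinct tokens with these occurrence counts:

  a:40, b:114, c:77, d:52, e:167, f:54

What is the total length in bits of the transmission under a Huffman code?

Build the Huffman tree bottom-up:
combine a(40), d(52) → 92
combine f(54), c(77) → 131
combine 92, b(114) → 206
combine 131, e(167) → 298
combine 206, 298 → 504
Total encoded bits = sum of merged weights = 92 + 131 + 206 + 298 + 504 = 1231.

1231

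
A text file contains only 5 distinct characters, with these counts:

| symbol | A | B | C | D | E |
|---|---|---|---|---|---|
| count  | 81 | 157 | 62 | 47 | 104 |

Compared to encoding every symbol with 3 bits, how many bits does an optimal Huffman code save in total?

342

Fixed-length: 3 bits × 451 symbols = 1353 bits.
Huffman merges:
D(47) + C(62) → 109
A(81) + E(104) → 185
109 + B(157) → 266
185 + 266 → 451
Huffman total = 109 + 185 + 266 + 451 = 1011 bits.
Saving = 1353 − 1011 = 342 bits.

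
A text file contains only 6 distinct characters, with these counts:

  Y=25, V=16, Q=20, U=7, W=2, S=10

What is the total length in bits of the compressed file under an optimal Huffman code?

Merge the two smallest weights repeatedly:
combine W(2), U(7) → 9
combine 9, S(10) → 19
combine V(16), 19 → 35
combine Q(20), Y(25) → 45
combine 35, 45 → 80
Each symbol's bit-cost is frequency × depth; summing gives 188 bits (equivalently 9 + 19 + 35 + 45 + 80).

188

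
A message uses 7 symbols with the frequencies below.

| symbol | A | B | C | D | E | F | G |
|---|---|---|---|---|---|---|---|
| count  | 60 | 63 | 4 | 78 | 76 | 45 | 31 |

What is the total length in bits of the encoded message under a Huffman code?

Build the Huffman tree bottom-up:
C(4) + G(31) → 35
35 + F(45) → 80
A(60) + B(63) → 123
E(76) + D(78) → 154
80 + 123 → 203
154 + 203 → 357
Total encoded bits = sum of merged weights = 35 + 80 + 123 + 154 + 203 + 357 = 952.

952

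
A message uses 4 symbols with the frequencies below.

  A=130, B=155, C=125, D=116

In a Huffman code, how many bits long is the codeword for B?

Huffman merges, smallest pair first:
merge D(116) and C(125): 241
merge A(130) and B(155): 285
merge 241 and 285: 526
The subtree containing B is merged 2 times, so code length = 2.

2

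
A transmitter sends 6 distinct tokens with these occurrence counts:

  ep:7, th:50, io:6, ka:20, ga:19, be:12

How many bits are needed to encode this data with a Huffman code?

Greedily combine the two least-frequent nodes:
merge io(6) and ep(7): 13
merge be(12) and 13: 25
merge ga(19) and ka(20): 39
merge 25 and 39: 64
merge th(50) and 64: 114
The encoded length is the sum of every internal node's weight: 13 + 25 + 39 + 64 + 114 = 255 bits.

255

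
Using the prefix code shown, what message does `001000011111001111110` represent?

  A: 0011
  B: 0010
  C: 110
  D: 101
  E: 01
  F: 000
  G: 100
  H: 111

BFHCEHC

Read left to right; each codeword is recognised as soon as it completes (prefix code):
  0010→B | 000→F | 111→H | 110→C | 01→E | 111→H | 110→C
Decoded message: BFHCEHC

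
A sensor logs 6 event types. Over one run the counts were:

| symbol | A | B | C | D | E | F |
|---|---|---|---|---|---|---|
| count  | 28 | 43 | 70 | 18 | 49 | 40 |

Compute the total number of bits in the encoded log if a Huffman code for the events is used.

Build the Huffman tree bottom-up:
combine D(18), A(28) → 46
combine F(40), B(43) → 83
combine 46, E(49) → 95
combine C(70), 83 → 153
combine 95, 153 → 248
Total encoded bits = sum of merged weights = 46 + 83 + 95 + 153 + 248 = 625.

625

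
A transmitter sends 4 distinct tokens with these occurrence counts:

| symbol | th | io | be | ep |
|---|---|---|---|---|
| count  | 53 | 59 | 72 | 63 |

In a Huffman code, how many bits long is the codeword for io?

2

Build the tree from the bottom:
th(53) + io(59) → 112
ep(63) + be(72) → 135
112 + 135 → 247
The subtree containing io is merged 2 times, so code length = 2.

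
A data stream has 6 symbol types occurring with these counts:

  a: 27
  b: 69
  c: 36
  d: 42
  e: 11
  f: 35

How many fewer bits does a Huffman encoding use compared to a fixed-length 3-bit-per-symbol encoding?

Fixed-length: 3 bits × 220 symbols = 660 bits.
Huffman merges:
merge e(11) and a(27): 38
merge f(35) and c(36): 71
merge 38 and d(42): 80
merge b(69) and 71: 140
merge 80 and 140: 220
Huffman total = 38 + 71 + 80 + 140 + 220 = 549 bits.
Saving = 660 − 549 = 111 bits.

111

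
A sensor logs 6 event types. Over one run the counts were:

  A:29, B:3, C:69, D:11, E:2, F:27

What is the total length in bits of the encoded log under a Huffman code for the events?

277

Greedily combine the two least-frequent nodes:
E(2) + B(3) → 5
5 + D(11) → 16
16 + F(27) → 43
A(29) + 43 → 72
C(69) + 72 → 141
The encoded length is the sum of every internal node's weight: 5 + 16 + 43 + 72 + 141 = 277 bits.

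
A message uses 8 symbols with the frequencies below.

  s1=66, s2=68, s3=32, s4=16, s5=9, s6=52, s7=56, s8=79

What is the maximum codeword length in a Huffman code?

Merge the two lowest-weight nodes at each step:
merge s5(9) and s4(16): 25
merge 25 and s3(32): 57
merge s6(52) and s7(56): 108
merge 57 and s1(66): 123
merge s2(68) and s8(79): 147
merge 108 and 123: 231
merge 147 and 231: 378
The rarest symbols sit at the bottom; the longest codeword is 5 bits.

5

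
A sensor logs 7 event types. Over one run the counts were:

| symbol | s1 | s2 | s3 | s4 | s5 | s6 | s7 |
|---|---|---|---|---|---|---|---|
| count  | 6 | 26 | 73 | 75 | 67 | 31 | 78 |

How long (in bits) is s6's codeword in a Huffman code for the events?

Huffman merges, smallest pair first:
merge s1(6) and s2(26): 32
merge s6(31) and 32: 63
merge 63 and s5(67): 130
merge s3(73) and s4(75): 148
merge s7(78) and 130: 208
merge 148 and 208: 356
s6's leaf is at depth 4, giving a 4-bit codeword.

4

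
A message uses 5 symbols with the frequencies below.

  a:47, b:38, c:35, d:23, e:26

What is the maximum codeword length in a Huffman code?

3

Merge the two lowest-weight nodes at each step:
combine d(23), e(26) → 49
combine c(35), b(38) → 73
combine a(47), 49 → 96
combine 73, 96 → 169
Maximum depth reached is 3.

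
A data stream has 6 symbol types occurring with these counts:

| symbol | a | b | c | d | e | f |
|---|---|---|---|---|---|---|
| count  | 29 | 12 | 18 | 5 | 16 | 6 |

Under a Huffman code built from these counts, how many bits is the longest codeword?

4

Merge the two lowest-weight nodes at each step:
merge d(5) and f(6): 11
merge 11 and b(12): 23
merge e(16) and c(18): 34
merge 23 and a(29): 52
merge 34 and 52: 86
The first pair merged (d, f) ends up deepest, at depth 4.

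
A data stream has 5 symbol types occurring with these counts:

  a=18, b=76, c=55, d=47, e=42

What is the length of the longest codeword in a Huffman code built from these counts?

3

Merge the two lowest-weight nodes at each step:
combine a(18), e(42) → 60
combine d(47), c(55) → 102
combine 60, b(76) → 136
combine 102, 136 → 238
The rarest symbols sit at the bottom; the longest codeword is 3 bits.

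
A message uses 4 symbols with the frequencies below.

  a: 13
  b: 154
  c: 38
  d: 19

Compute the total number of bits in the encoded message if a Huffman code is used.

Greedily combine the two least-frequent nodes:
merge a(13) and d(19): 32
merge 32 and c(38): 70
merge 70 and b(154): 224
Total encoded bits = sum of merged weights = 32 + 70 + 224 = 326.

326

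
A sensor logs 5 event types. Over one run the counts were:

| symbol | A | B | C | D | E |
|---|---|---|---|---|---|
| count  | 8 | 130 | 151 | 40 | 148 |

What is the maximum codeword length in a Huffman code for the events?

3

Merge the two lowest-weight nodes at each step:
merge A(8) and D(40): 48
merge 48 and B(130): 178
merge E(148) and C(151): 299
merge 178 and 299: 477
Maximum depth reached is 3.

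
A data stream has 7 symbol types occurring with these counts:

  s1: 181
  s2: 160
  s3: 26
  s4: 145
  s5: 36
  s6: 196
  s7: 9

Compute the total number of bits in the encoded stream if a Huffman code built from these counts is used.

1828

Merge the two smallest weights repeatedly:
merge s7(9) and s3(26): 35
merge 35 and s5(36): 71
merge 71 and s4(145): 216
merge s2(160) and s1(181): 341
merge s6(196) and 216: 412
merge 341 and 412: 753
The encoded length is the sum of every internal node's weight: 35 + 71 + 216 + 341 + 412 + 753 = 1828 bits.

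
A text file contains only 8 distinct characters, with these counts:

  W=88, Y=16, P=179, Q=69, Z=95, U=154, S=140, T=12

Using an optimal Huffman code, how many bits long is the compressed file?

2051

Merge the two smallest weights repeatedly:
combine T(12), Y(16) → 28
combine 28, Q(69) → 97
combine W(88), Z(95) → 183
combine 97, S(140) → 237
combine U(154), P(179) → 333
combine 183, 237 → 420
combine 333, 420 → 753
Each symbol's bit-cost is frequency × depth; summing gives 2051 bits (equivalently 28 + 97 + 183 + 237 + 333 + 420 + 753).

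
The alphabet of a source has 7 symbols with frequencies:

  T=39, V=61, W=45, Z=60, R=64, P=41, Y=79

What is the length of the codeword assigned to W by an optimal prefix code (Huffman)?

Repeatedly merge the two smallest:
T(39) + P(41) → 80
W(45) + Z(60) → 105
V(61) + R(64) → 125
Y(79) + 80 → 159
105 + 125 → 230
159 + 230 → 389
The subtree containing W is merged 3 times, so code length = 3.

3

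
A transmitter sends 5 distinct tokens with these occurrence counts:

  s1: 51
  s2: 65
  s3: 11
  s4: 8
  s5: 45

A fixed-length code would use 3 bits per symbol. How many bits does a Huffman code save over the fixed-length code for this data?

Fixed-length: 3 bits × 180 symbols = 540 bits.
Huffman merges:
combine s4(8), s3(11) → 19
combine 19, s5(45) → 64
combine s1(51), 64 → 115
combine s2(65), 115 → 180
Huffman total = 19 + 64 + 115 + 180 = 378 bits.
Saving = 540 − 378 = 162 bits.

162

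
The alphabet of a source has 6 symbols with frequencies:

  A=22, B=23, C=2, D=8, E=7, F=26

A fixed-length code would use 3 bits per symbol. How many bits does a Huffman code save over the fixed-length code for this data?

Fixed-length: 3 bits × 88 symbols = 264 bits.
Huffman merges:
merge C(2) and E(7): 9
merge D(8) and 9: 17
merge 17 and A(22): 39
merge B(23) and F(26): 49
merge 39 and 49: 88
Huffman total = 9 + 17 + 39 + 49 + 88 = 202 bits.
Saving = 264 − 202 = 62 bits.

62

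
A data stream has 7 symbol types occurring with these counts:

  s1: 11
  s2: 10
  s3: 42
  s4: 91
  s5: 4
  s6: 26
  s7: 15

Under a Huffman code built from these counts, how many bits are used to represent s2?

Build the tree from the bottom:
combine s5(4), s2(10) → 14
combine s1(11), 14 → 25
combine s7(15), 25 → 40
combine s6(26), 40 → 66
combine s3(42), 66 → 108
combine s4(91), 108 → 199
The subtree containing s2 is merged 6 times, so code length = 6.

6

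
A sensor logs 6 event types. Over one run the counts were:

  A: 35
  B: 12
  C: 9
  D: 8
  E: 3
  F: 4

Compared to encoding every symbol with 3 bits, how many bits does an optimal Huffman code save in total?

63

Fixed-length: 3 bits × 71 symbols = 213 bits.
Huffman merges:
E(3) + F(4) → 7
7 + D(8) → 15
C(9) + B(12) → 21
15 + 21 → 36
A(35) + 36 → 71
Huffman total = 7 + 15 + 21 + 36 + 71 = 150 bits.
Saving = 213 − 150 = 63 bits.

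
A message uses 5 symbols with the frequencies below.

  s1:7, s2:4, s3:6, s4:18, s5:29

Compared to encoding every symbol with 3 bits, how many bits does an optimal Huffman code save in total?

Fixed-length: 3 bits × 64 symbols = 192 bits.
Huffman merges:
s2(4) + s3(6) → 10
s1(7) + 10 → 17
17 + s4(18) → 35
s5(29) + 35 → 64
Huffman total = 10 + 17 + 35 + 64 = 126 bits.
Saving = 192 − 126 = 66 bits.

66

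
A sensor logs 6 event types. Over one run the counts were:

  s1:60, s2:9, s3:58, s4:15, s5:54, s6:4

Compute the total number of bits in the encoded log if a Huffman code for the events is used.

Build the Huffman tree bottom-up:
s6(4) + s2(9) → 13
13 + s4(15) → 28
28 + s5(54) → 82
s3(58) + s1(60) → 118
82 + 118 → 200
Total encoded bits = sum of merged weights = 13 + 28 + 82 + 118 + 200 = 441.

441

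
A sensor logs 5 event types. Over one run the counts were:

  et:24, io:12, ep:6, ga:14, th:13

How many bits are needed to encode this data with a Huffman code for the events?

Build the Huffman tree bottom-up:
combine ep(6), io(12) → 18
combine th(13), ga(14) → 27
combine 18, et(24) → 42
combine 27, 42 → 69
The encoded length is the sum of every internal node's weight: 18 + 27 + 42 + 69 = 156 bits.

156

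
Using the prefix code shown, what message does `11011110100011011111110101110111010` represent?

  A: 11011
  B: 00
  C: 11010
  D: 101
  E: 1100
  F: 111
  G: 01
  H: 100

Read left to right; each codeword is recognised as soon as it completes (prefix code):
  11011→A | 11010→C | 00→B | 11011→A | 111→F | 11010→C | 111→F | 01→G | 11010→C
Decoded message: ACBAFCFGC

ACBAFCFGC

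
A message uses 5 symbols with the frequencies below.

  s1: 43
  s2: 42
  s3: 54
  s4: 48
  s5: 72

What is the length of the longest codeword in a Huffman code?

3

Merge the two lowest-weight nodes at each step:
combine s2(42), s1(43) → 85
combine s4(48), s3(54) → 102
combine s5(72), 85 → 157
combine 102, 157 → 259
Maximum depth reached is 3.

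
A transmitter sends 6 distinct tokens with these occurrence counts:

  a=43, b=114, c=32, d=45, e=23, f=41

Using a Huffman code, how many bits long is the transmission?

721

Merge the two smallest weights repeatedly:
combine e(23), c(32) → 55
combine f(41), a(43) → 84
combine d(45), 55 → 100
combine 84, 100 → 184
combine b(114), 184 → 298
Total encoded bits = sum of merged weights = 55 + 84 + 100 + 184 + 298 = 721.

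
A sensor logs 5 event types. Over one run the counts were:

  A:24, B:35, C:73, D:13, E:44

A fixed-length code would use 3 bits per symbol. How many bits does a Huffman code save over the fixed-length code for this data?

153

Fixed-length: 3 bits × 189 symbols = 567 bits.
Huffman merges:
D(13) + A(24) → 37
B(35) + 37 → 72
E(44) + 72 → 116
C(73) + 116 → 189
Huffman total = 37 + 72 + 116 + 189 = 414 bits.
Saving = 567 − 414 = 153 bits.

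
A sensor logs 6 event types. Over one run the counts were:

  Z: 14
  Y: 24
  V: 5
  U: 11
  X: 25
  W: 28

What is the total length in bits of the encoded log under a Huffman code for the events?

Build the Huffman tree bottom-up:
merge V(5) and U(11): 16
merge Z(14) and 16: 30
merge Y(24) and X(25): 49
merge W(28) and 30: 58
merge 49 and 58: 107
Each symbol's bit-cost is frequency × depth; summing gives 260 bits (equivalently 16 + 30 + 49 + 58 + 107).

260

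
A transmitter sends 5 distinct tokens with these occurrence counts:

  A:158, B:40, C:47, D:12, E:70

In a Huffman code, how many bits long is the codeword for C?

3

Repeatedly merge the two smallest:
merge D(12) and B(40): 52
merge C(47) and 52: 99
merge E(70) and 99: 169
merge A(158) and 169: 327
C's leaf is at depth 3, giving a 3-bit codeword.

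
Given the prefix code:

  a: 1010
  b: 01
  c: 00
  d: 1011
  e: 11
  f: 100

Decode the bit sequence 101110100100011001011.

Read left to right; each codeword is recognised as soon as it completes (prefix code):
  1011→d | 1010→a | 01→b | 00→c | 01→b | 100→f | 1011→d
Decoded message: dabcbfd

dabcbfd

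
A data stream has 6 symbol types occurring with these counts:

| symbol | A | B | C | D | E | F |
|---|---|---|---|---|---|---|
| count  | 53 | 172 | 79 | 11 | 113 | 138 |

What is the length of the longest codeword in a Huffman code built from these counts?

Merge the two lowest-weight nodes at each step:
merge D(11) and A(53): 64
merge 64 and C(79): 143
merge E(113) and F(138): 251
merge 143 and B(172): 315
merge 251 and 315: 566
Maximum depth reached is 4.

4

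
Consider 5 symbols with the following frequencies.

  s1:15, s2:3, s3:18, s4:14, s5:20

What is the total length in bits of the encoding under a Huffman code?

Build the Huffman tree bottom-up:
s2(3) + s4(14) → 17
s1(15) + 17 → 32
s3(18) + s5(20) → 38
32 + 38 → 70
Total encoded bits = sum of merged weights = 17 + 32 + 38 + 70 = 157.

157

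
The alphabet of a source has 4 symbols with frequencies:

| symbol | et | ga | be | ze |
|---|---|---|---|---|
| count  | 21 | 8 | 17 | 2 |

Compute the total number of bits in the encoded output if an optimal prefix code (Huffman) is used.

Greedily combine the two least-frequent nodes:
merge ze(2) and ga(8): 10
merge 10 and be(17): 27
merge et(21) and 27: 48
Each symbol's bit-cost is frequency × depth; summing gives 85 bits (equivalently 10 + 27 + 48).

85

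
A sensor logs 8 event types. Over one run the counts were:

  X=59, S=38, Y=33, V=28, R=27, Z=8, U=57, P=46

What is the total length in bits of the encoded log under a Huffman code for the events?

864

Merge the two smallest weights repeatedly:
merge Z(8) and R(27): 35
merge V(28) and Y(33): 61
merge 35 and S(38): 73
merge P(46) and U(57): 103
merge X(59) and 61: 120
merge 73 and 103: 176
merge 120 and 176: 296
The encoded length is the sum of every internal node's weight: 35 + 61 + 73 + 103 + 120 + 176 + 296 = 864 bits.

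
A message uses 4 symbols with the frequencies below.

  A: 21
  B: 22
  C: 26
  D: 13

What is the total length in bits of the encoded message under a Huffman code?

164

Merge the two smallest weights repeatedly:
D(13) + A(21) → 34
B(22) + C(26) → 48
34 + 48 → 82
The encoded length is the sum of every internal node's weight: 34 + 48 + 82 = 164 bits.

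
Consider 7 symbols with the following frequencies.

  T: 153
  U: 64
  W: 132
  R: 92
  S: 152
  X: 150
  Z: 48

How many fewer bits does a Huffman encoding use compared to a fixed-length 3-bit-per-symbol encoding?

Fixed-length: 3 bits × 791 symbols = 2373 bits.
Huffman merges:
combine Z(48), U(64) → 112
combine R(92), 112 → 204
combine W(132), X(150) → 282
combine S(152), T(153) → 305
combine 204, 282 → 486
combine 305, 486 → 791
Huffman total = 112 + 204 + 282 + 305 + 486 + 791 = 2180 bits.
Saving = 2373 − 2180 = 193 bits.

193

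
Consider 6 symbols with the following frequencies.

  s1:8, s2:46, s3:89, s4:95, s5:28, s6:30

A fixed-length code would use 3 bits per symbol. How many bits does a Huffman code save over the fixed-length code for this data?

194

Fixed-length: 3 bits × 296 symbols = 888 bits.
Huffman merges:
merge s1(8) and s5(28): 36
merge s6(30) and 36: 66
merge s2(46) and 66: 112
merge s3(89) and s4(95): 184
merge 112 and 184: 296
Huffman total = 36 + 66 + 112 + 184 + 296 = 694 bits.
Saving = 888 − 694 = 194 bits.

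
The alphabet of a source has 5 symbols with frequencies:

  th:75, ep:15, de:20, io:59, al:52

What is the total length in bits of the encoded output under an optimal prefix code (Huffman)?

Build the Huffman tree bottom-up:
ep(15) + de(20) → 35
35 + al(52) → 87
io(59) + th(75) → 134
87 + 134 → 221
Each symbol's bit-cost is frequency × depth; summing gives 477 bits (equivalently 35 + 87 + 134 + 221).

477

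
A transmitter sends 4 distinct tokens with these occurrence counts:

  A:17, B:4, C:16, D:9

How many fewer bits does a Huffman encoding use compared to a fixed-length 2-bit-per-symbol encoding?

4

Fixed-length: 2 bits × 46 symbols = 92 bits.
Huffman merges:
B(4) + D(9) → 13
13 + C(16) → 29
A(17) + 29 → 46
Huffman total = 13 + 29 + 46 = 88 bits.
Saving = 92 − 88 = 4 bits.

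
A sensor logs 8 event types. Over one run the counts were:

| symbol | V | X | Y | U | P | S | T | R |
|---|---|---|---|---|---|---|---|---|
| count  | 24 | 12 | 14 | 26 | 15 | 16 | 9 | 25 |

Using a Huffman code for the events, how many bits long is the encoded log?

Build the Huffman tree bottom-up:
merge T(9) and X(12): 21
merge Y(14) and P(15): 29
merge S(16) and 21: 37
merge V(24) and R(25): 49
merge U(26) and 29: 55
merge 37 and 49: 86
merge 55 and 86: 141
The encoded length is the sum of every internal node's weight: 21 + 29 + 37 + 49 + 55 + 86 + 141 = 418 bits.

418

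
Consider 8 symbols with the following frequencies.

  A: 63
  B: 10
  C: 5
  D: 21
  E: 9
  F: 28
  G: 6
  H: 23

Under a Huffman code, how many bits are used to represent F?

Repeatedly merge the two smallest:
C(5) + G(6) → 11
E(9) + B(10) → 19
11 + 19 → 30
D(21) + H(23) → 44
F(28) + 30 → 58
44 + 58 → 102
A(63) + 102 → 165
The subtree containing F is merged 3 times, so code length = 3.

3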